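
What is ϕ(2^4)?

φ(16) = 16 · (1 − 1/2)
       = 16 · 1/2 = 8.

8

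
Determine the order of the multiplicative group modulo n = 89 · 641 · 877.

φ(50031973) = 50031973 · (1 − 1/89) · (1 − 1/641) · (1 − 1/877)
       = 50031973 · 49336320/50031973 = 49336320.

49336320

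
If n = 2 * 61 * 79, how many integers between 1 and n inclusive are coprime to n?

φ(9638) = 9638 · (1 − 1/2) · (1 − 1/61) · (1 − 1/79)
       = 9638 · 4680/9638 = 4680.

4680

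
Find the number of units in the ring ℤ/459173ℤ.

Prime factorization: 459173 = 11 · 13^3 · 19.
φ(459173) = 459173 · (1 − 1/11) · (1 − 1/13) · (1 − 1/19)
       = 459173 · 2160/2717 = 365040.

365040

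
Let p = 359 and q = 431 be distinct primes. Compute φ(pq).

φ(pq) = (p−1)(q−1) = 358 · 430 = 153940.

153940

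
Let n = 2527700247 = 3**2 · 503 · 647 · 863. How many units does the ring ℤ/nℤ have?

1677238224

φ(2527700247) = 2527700247 · (1 − 1/3) · (1 − 1/503) · (1 − 1/647) · (1 − 1/863)
       = 2527700247 · 559079408/842566749 = 1677238224.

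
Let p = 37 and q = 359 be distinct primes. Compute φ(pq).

12888

For distinct primes, φ(pq) = (p−1)(q−1) = 36 × 358 = 12888.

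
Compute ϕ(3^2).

6

φ(9) = 9 · (1 − 1/3)
       = 9 · 2/3 = 6.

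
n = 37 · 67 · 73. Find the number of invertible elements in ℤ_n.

φ(37) = 37 − 1 = 36.
φ(67) = 67 − 1 = 66.
φ(73) = 73 − 1 = 72.
Since φ is multiplicative, φ(180967) = 36 · 66 · 72 = 171072.

171072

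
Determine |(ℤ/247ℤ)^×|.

216

First factor: 247 = 13 · 19.
φ(247) = 247 · (1 − 1/13) · (1 − 1/19)
       = 247 · 216/247 = 216.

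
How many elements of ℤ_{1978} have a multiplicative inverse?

First factor: 1978 = 2 · 23 · 43.
φ(2) = 2 − 1 = 1.
φ(23) = 23 − 1 = 22.
φ(43) = 43 − 1 = 42.
Since φ is multiplicative, φ(1978) = 1 · 22 · 42 = 924.

924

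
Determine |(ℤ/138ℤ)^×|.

Prime factorization: 138 = 2 * 3 * 23.
φ(2) = 2 − 1 = 1.
φ(3) = 3 − 1 = 2.
φ(23) = 23 − 1 = 22.
Multiply: 1 · 2 · 22 = 44.

44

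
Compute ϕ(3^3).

18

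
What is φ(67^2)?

φ(67^2) = 67^1·(67−1) = 67·66 = 4422.

4422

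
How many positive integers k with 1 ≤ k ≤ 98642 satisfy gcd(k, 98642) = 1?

45360

Prime factorization: 98642 = 2 * 31 * 37 * 43.
φ(98642) = 98642 · (1 − 1/2) · (1 − 1/31) · (1 − 1/37) · (1 − 1/43)
       = 98642 · 45360/98642 = 45360.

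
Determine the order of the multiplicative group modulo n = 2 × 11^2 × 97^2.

1024320

φ(2276978) = 2276978 · (1 − 1/2) · (1 − 1/11) · (1 − 1/97)
       = 2276978 · 960/2134 = 1024320.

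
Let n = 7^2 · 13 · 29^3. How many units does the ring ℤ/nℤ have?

φ(7^2) = 7^2 − 7^1 = 49 − 7 = 42.
φ(13) = 13 − 1 = 12.
φ(29^3) = 29^3 − 29^2 = 24389 − 841 = 23548.
φ(15535793) = 42 × 12 × 23548 = 11868192.

11868192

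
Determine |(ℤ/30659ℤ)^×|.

30659 = 23 · 31 · 43.
φ(30659) = 30659 · (1 − 1/23) · (1 − 1/31) · (1 − 1/43)
       = 30659 · 27720/30659 = 27720.

27720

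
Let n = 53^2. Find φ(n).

φ(2809) = 2809 · (1 − 1/53)
       = 2809 · 52/53 = 2756.

2756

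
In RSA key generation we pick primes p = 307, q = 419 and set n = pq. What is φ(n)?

φ(pq) = (p−1)(q−1) = 306 · 418 = 127908.

127908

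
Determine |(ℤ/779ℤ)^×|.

Prime factorization: 779 = 19 * 41.
φ(19) = 19 − 1 = 18.
φ(41) = 41 − 1 = 40.
Since φ is multiplicative, φ(779) = 18 · 40 = 720.

720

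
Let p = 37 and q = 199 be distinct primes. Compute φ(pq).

7128

For distinct primes, φ(pq) = (p−1)(q−1) = 36 × 198 = 7128.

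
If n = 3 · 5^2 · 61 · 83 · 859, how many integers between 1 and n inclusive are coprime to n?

φ(326183775) = 326183775 · (1 − 1/3) · (1 − 1/5) · (1 − 1/61) · (1 − 1/83) · (1 − 1/859)
       = 326183775 · 33770880/65236755 = 168854400.

168854400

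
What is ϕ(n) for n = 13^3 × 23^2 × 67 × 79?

5282712864

φ(6151593409) = 6151593409 · (1 − 1/13) · (1 − 1/23) · (1 − 1/67) · (1 − 1/79)
       = 6151593409 · 1359072/1582607 = 5282712864.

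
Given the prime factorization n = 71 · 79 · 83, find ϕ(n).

φ(465547) = 465547 · (1 − 1/71) · (1 − 1/79) · (1 − 1/83)
       = 465547 · 447720/465547 = 447720.

447720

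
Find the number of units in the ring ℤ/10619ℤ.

Factor 10619: 10619 = 7 × 37 × 41.
φ(7) = 7 − 1 = 6.
φ(37) = 37 − 1 = 36.
φ(41) = 41 − 1 = 40.
Multiply: 6 · 36 · 40 = 8640.

8640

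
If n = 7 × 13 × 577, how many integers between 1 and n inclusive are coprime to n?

φ(7) = 7 − 1 = 6.
φ(13) = 13 − 1 = 12.
φ(577) = 577 − 1 = 576.
Since φ is multiplicative, φ(52507) = 6 · 12 · 576 = 41472.

41472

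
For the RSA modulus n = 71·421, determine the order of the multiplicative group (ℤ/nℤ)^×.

φ(pq) = (p−1)(q−1) = 70 · 420 = 29400.

29400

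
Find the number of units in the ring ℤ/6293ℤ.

5040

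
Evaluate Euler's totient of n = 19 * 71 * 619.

778680

φ(835031) = 835031 · (1 − 1/19) · (1 − 1/71) · (1 − 1/619)
       = 835031 · 778680/835031 = 778680.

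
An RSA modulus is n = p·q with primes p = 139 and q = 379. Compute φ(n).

φ(139) = 139 − 1 = 138.
φ(379) = 379 − 1 = 378.
Since φ is multiplicative, φ(52681) = 138 · 378 = 52164.

52164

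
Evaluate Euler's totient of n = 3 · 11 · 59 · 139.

φ(270633) = 270633 · (1 − 1/3) · (1 − 1/11) · (1 − 1/59) · (1 − 1/139)
       = 270633 · 160080/270633 = 160080.

160080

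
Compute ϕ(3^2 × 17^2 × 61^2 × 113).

φ(3^2) = 3^2 − 3^1 = 9 − 3 = 6.
φ(17^2) = 17^1·(17−1) = 17·16 = 272.
φ(61^2) = 61^2 − 61^1 = 3721 − 61 = 3660.
φ(113) = 113 − 1 = 112.
φ(1093650273) = 6 × 272 × 3660 × 112 = 668989440.

668989440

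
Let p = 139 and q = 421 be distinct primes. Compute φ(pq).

57960

φ(n) = (p − 1)(q − 1) = (139−1)(421−1) = 138·420 = 57960.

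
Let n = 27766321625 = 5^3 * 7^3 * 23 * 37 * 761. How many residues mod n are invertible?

φ(27766321625) = 27766321625 · (1 − 1/5) · (1 − 1/7) · (1 − 1/23) · (1 − 1/37) · (1 − 1/761)
       = 27766321625 · 14446080/22666385 = 17696448000.

17696448000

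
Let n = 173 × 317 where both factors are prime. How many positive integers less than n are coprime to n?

54352

φ(pq) = (p−1)(q−1) = 172 · 316 = 54352.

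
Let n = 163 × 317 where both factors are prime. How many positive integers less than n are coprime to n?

51192

φ(163) = 163 − 1 = 162.
φ(317) = 317 − 1 = 316.
Multiply: 162 · 316 = 51192.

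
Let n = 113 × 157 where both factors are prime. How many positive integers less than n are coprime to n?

17472

φ(113) = 113 − 1 = 112.
φ(157) = 157 − 1 = 156.
Multiply: 112 · 156 = 17472.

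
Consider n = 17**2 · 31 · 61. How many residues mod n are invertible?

φ(17^2) = 17^1·(17−1) = 17·16 = 272.
φ(31) = 31 − 1 = 30.
φ(61) = 61 − 1 = 60.
Multiply: 272 · 30 · 60 = 489600.

489600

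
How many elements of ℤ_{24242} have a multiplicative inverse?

10560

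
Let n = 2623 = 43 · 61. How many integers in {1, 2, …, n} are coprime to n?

φ(43) = 43 − 1 = 42.
φ(61) = 61 − 1 = 60.
Since φ is multiplicative, φ(2623) = 42 · 60 = 2520.

2520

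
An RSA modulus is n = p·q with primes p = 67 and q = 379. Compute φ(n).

24948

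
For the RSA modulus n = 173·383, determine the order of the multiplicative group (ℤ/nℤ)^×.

φ(n) = (p − 1)(q − 1) = (173−1)(383−1) = 172·382 = 65704.

65704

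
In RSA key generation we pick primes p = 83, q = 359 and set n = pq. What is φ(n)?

φ(pq) = (p−1)(q−1) = 82 · 358 = 29356.

29356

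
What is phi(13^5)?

φ(371293) = 371293 · (1 − 1/13)
       = 371293 · 12/13 = 342732.

342732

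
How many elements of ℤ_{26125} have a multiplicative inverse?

First factor: 26125 = 5^3 * 11 * 19.
φ(5^3) = 5^3 − 5^2 = 125 − 25 = 100.
φ(11) = 11 − 1 = 10.
φ(19) = 19 − 1 = 18.
Multiply: 100 · 10 · 18 = 18000.

18000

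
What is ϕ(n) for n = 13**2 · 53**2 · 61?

φ(13^2) = 13^2 − 13^1 = 169 − 13 = 156.
φ(53^2) = 53^1·(53−1) = 53·52 = 2756.
φ(61) = 61 − 1 = 60.
Multiply: 156 · 2756 · 60 = 25796160.

25796160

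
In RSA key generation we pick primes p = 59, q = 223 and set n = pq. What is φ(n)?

12876

φ(13157) = 13157 · (1 − 1/59) · (1 − 1/223)
       = 13157 · 12876/13157 = 12876.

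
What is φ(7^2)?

φ(7^2) = 7^2 − 7^1 = 49 − 7 = 42.

42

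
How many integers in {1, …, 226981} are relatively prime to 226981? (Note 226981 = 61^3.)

φ(61^3) = 61^2·(61−1) = 3721·60 = 223260.

223260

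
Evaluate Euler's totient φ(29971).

First factor: 29971 = 17 × 41 × 43.
φ(29971) = 29971 · (1 − 1/17) · (1 − 1/41) · (1 − 1/43)
       = 29971 · 26880/29971 = 26880.

26880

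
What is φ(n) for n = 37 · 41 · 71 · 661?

66528000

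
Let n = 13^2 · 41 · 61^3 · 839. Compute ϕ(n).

1167453331200

φ(13^2) = 13^2 − 13^1 = 169 − 13 = 156.
φ(41) = 41 − 1 = 40.
φ(61^3) = 61^3 − 61^2 = 226981 − 3721 = 223260.
φ(839) = 839 − 1 = 838.
Multiply: 156 · 40 · 223260 · 838 = 1167453331200.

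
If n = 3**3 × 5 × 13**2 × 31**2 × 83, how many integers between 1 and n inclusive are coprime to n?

φ(3^3) = 3^3 − 3^2 = 27 − 9 = 18.
φ(5) = 5 − 1 = 4.
φ(13^2) = 13^1·(13−1) = 13·12 = 156.
φ(31^2) = 31^1·(31−1) = 31·30 = 930.
φ(83) = 83 − 1 = 82.
Since φ is multiplicative, φ(1819792845) = 18 · 4 · 156 · 930 · 82 = 856552320.

856552320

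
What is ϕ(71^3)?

φ(357911) = 357911 · (1 − 1/71)
       = 357911 · 70/71 = 352870.

352870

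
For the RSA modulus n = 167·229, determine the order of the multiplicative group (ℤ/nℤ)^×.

37848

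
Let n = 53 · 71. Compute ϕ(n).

φ(53) = 53 − 1 = 52.
φ(71) = 71 − 1 = 70.
Since φ is multiplicative, φ(3763) = 52 · 70 = 3640.

3640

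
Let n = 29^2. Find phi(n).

φ(841) = 841 · (1 − 1/29)
       = 841 · 28/29 = 812.

812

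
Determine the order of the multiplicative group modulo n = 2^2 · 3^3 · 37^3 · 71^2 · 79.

φ(2178576007236) = 2178576007236 · (1 − 1/2) · (1 − 1/3) · (1 − 1/37) · (1 − 1/71) · (1 − 1/79)
       = 2178576007236 · 393120/1245198 = 687795675840.

687795675840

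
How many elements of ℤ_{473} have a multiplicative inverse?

420

Factor 473: 473 = 11 · 43.
φ(11) = 11 − 1 = 10.
φ(43) = 43 − 1 = 42.
Multiply: 10 · 42 = 420.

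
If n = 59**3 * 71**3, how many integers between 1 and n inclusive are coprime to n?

71243747260

φ(73507403269) = 73507403269 · (1 − 1/59) · (1 − 1/71)
       = 73507403269 · 4060/4189 = 71243747260.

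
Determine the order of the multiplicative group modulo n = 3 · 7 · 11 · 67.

7920

φ(3) = 3 − 1 = 2.
φ(7) = 7 − 1 = 6.
φ(11) = 11 − 1 = 10.
φ(67) = 67 − 1 = 66.
Since φ is multiplicative, φ(15477) = 2 · 6 · 10 · 66 = 7920.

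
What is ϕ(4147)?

Factor 4147: 4147 = 11 × 13 × 29.
φ(11) = 11 − 1 = 10.
φ(13) = 13 − 1 = 12.
φ(29) = 29 − 1 = 28.
Since φ is multiplicative, φ(4147) = 10 · 12 · 28 = 3360.

3360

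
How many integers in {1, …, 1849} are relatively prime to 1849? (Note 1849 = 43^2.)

1806

φ(1849) = 1849 · (1 − 1/43)
       = 1849 · 42/43 = 1806.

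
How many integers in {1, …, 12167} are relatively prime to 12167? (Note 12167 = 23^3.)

φ(12167) = 12167 · (1 − 1/23)
       = 12167 · 22/23 = 11638.

11638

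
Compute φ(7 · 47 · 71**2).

φ(7) = 7 − 1 = 6.
φ(47) = 47 − 1 = 46.
φ(71^2) = 71^2 − 71^1 = 5041 − 71 = 4970.
φ(1658489) = 6 × 46 × 4970 = 1371720.

1371720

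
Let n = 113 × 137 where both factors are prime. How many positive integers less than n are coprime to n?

φ(15481) = 15481 · (1 − 1/113) · (1 − 1/137)
       = 15481 · 15232/15481 = 15232.

15232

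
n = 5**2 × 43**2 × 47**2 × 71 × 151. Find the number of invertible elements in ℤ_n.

819960120000

φ(5^2) = 5^2 − 5^1 = 25 − 5 = 20.
φ(43^2) = 43^1·(43−1) = 43·42 = 1806.
φ(47^2) = 47^2 − 47^1 = 2209 − 47 = 2162.
φ(71) = 71 − 1 = 70.
φ(151) = 151 − 1 = 150.
Multiply: 20 · 1806 · 2162 · 70 · 150 = 819960120000.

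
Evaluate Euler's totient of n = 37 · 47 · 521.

φ(906019) = 906019 · (1 − 1/37) · (1 − 1/47) · (1 − 1/521)
       = 906019 · 861120/906019 = 861120.

861120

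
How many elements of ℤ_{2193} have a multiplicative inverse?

First factor: 2193 = 3 × 17 × 43.
φ(2193) = 2193 · (1 − 1/3) · (1 − 1/17) · (1 − 1/43)
       = 2193 · 1344/2193 = 1344.

1344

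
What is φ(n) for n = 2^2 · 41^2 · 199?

φ(1338076) = 1338076 · (1 − 1/2) · (1 − 1/41) · (1 − 1/199)
       = 1338076 · 7920/16318 = 649440.

649440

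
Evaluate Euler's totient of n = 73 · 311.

φ(22703) = 22703 · (1 − 1/73) · (1 − 1/311)
       = 22703 · 22320/22703 = 22320.

22320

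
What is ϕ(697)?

640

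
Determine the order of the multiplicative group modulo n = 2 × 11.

10

φ(2) = 2 − 1 = 1.
φ(11) = 11 − 1 = 10.
φ(22) = 1 × 10 = 10.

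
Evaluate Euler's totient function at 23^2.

506

φ(529) = 529 · (1 − 1/23)
       = 529 · 22/23 = 506.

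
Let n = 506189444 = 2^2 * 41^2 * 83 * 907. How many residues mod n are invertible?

φ(506189444) = 506189444 · (1 − 1/2) · (1 − 1/41) · (1 − 1/83) · (1 − 1/907)
       = 506189444 · 2971680/6173042 = 243677760.

243677760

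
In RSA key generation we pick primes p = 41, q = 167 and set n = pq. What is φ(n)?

6640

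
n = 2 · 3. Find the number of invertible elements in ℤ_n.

2

φ(6) = 6 · (1 − 1/2) · (1 − 1/3)
       = 6 · 2/6 = 2.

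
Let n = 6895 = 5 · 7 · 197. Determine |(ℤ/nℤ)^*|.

4704

φ(5) = 5 − 1 = 4.
φ(7) = 7 − 1 = 6.
φ(197) = 197 − 1 = 196.
Since φ is multiplicative, φ(6895) = 4 · 6 · 196 = 4704.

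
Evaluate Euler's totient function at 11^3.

φ(1331) = 1331 · (1 − 1/11)
       = 1331 · 10/11 = 1210.

1210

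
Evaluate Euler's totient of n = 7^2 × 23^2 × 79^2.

130954824

φ(161772961) = 161772961 · (1 − 1/7) · (1 − 1/23) · (1 − 1/79)
       = 161772961 · 10296/12719 = 130954824.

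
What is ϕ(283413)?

283413 = 3 × 13^3 × 43.
φ(3) = 3 − 1 = 2.
φ(13^3) = 13^3 − 13^2 = 2197 − 169 = 2028.
φ(43) = 43 − 1 = 42.
φ(283413) = 2 × 2028 × 42 = 170352.

170352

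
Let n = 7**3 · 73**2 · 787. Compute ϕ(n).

1214577504

φ(7^3) = 7^2·(7−1) = 49·6 = 294.
φ(73^2) = 73^2 − 73^1 = 5329 − 73 = 5256.
φ(787) = 787 − 1 = 786.
Since φ is multiplicative, φ(1438515589) = 294 · 5256 · 786 = 1214577504.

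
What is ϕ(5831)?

4704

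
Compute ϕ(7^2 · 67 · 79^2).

17081064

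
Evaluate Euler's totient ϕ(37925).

28800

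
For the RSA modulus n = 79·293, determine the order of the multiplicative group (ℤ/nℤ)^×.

φ(23147) = 23147 · (1 − 1/79) · (1 − 1/293)
       = 23147 · 22776/23147 = 22776.

22776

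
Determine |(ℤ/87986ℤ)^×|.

87986 = 2 * 29 * 37 * 41.
φ(87986) = 87986 · (1 − 1/2) · (1 − 1/29) · (1 − 1/37) · (1 − 1/41)
       = 87986 · 40320/87986 = 40320.

40320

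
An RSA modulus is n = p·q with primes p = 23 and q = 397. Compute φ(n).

φ(23) = 23 − 1 = 22.
φ(397) = 397 − 1 = 396.
Multiply: 22 · 396 = 8712.

8712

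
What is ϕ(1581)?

960

Factor 1581: 1581 = 3 · 17 · 31.
φ(3) = 3 − 1 = 2.
φ(17) = 17 − 1 = 16.
φ(31) = 31 − 1 = 30.
Multiply: 2 · 16 · 30 = 960.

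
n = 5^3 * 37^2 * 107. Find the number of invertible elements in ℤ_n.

φ(18310375) = 18310375 · (1 − 1/5) · (1 − 1/37) · (1 − 1/107)
       = 18310375 · 15264/19795 = 14119200.

14119200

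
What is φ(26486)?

26486 = 2 × 17 × 19 × 41.
φ(2) = 2 − 1 = 1.
φ(17) = 17 − 1 = 16.
φ(19) = 19 − 1 = 18.
φ(41) = 41 − 1 = 40.
Multiply: 1 · 16 · 18 · 40 = 11520.

11520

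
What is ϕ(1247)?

Factor 1247: 1247 = 29 × 43.
φ(1247) = 1247 · (1 − 1/29) · (1 − 1/43)
       = 1247 · 1176/1247 = 1176.

1176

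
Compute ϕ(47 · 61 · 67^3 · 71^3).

288547529608800

φ(47) = 47 − 1 = 46.
φ(61) = 61 − 1 = 60.
φ(67^3) = 67^3 − 67^2 = 300763 − 4489 = 296274.
φ(71^3) = 71^3 − 71^2 = 357911 − 5041 = 352870.
φ(308622188928631) = 46 × 60 × 296274 × 352870 = 288547529608800.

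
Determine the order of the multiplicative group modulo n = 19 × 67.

1188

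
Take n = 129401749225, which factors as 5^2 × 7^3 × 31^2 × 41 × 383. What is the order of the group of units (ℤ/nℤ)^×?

83557152000

φ(5^2) = 5^1·(5−1) = 5·4 = 20.
φ(7^3) = 7^3 − 7^2 = 343 − 49 = 294.
φ(31^2) = 31^1·(31−1) = 31·30 = 930.
φ(41) = 41 − 1 = 40.
φ(383) = 383 − 1 = 382.
Since φ is multiplicative, φ(129401749225) = 20 · 294 · 930 · 40 · 382 = 83557152000.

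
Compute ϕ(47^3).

101614

φ(103823) = 103823 · (1 − 1/47)
       = 103823 · 46/47 = 101614.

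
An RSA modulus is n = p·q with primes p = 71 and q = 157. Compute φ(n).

10920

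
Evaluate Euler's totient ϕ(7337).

6160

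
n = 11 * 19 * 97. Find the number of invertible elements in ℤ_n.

17280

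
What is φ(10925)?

First factor: 10925 = 5^2 · 19 · 23.
φ(10925) = 10925 · (1 − 1/5) · (1 − 1/19) · (1 − 1/23)
       = 10925 · 1584/2185 = 7920.

7920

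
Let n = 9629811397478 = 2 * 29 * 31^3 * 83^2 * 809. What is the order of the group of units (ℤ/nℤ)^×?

φ(9629811397478) = 9629811397478 · (1 − 1/2) · (1 − 1/29) · (1 − 1/31) · (1 − 1/83) · (1 − 1/809)
       = 9629811397478 · 55655040/120730306 = 4439212955520.

4439212955520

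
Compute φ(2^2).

φ(2^2) = 2^2 − 2^1 = 4 − 2 = 2.

2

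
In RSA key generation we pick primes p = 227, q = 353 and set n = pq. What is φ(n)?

φ(80131) = 80131 · (1 − 1/227) · (1 − 1/353)
       = 80131 · 79552/80131 = 79552.

79552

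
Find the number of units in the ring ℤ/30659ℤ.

Factor 30659: 30659 = 23 · 31 · 43.
φ(23) = 23 − 1 = 22.
φ(31) = 31 − 1 = 30.
φ(43) = 43 − 1 = 42.
Since φ is multiplicative, φ(30659) = 22 · 30 · 42 = 27720.

27720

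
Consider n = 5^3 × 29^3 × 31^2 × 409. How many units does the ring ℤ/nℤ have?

φ(5^3) = 5^2·(5−1) = 25·4 = 100.
φ(29^3) = 29^3 − 29^2 = 24389 − 841 = 23548.
φ(31^2) = 31^2 − 31^1 = 961 − 31 = 930.
φ(409) = 409 − 1 = 408.
Multiply: 100 · 23548 · 930 · 408 = 893505312000.

893505312000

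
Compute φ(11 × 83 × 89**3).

571579360

φ(643636697) = 643636697 · (1 − 1/11) · (1 − 1/83) · (1 − 1/89)
       = 643636697 · 72160/81257 = 571579360.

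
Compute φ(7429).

6336

First factor: 7429 = 17 · 19 · 23.
φ(17) = 17 − 1 = 16.
φ(19) = 19 − 1 = 18.
φ(23) = 23 − 1 = 22.
Since φ is multiplicative, φ(7429) = 16 · 18 · 22 = 6336.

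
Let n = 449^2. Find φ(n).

φ(201601) = 201601 · (1 − 1/449)
       = 201601 · 448/449 = 201152.

201152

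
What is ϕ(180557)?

First factor: 180557 = 13 × 17 × 19 × 43.
φ(180557) = 180557 · (1 − 1/13) · (1 − 1/17) · (1 − 1/19) · (1 − 1/43)
       = 180557 · 145152/180557 = 145152.

145152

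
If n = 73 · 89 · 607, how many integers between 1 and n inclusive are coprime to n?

3839616

φ(73) = 73 − 1 = 72.
φ(89) = 89 − 1 = 88.
φ(607) = 607 − 1 = 606.
φ(3943679) = 72 × 88 × 606 = 3839616.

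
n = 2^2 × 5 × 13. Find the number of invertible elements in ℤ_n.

φ(260) = 260 · (1 − 1/2) · (1 − 1/5) · (1 − 1/13)
       = 260 · 48/130 = 96.

96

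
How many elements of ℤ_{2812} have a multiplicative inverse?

1296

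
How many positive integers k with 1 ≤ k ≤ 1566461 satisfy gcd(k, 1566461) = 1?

1338480

First factor: 1566461 = 13^3 · 23 · 31.
φ(13^3) = 13^2·(13−1) = 169·12 = 2028.
φ(23) = 23 − 1 = 22.
φ(31) = 31 − 1 = 30.
Multiply: 2028 · 22 · 30 = 1338480.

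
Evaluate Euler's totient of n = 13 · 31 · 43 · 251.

3780000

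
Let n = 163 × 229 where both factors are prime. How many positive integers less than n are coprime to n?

For distinct primes, φ(pq) = (p−1)(q−1) = 162 × 228 = 36936.

36936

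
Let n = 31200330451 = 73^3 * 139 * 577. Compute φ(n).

φ(31200330451) = 31200330451 · (1 − 1/73) · (1 − 1/139) · (1 − 1/577)
       = 31200330451 · 5723136/5854819 = 30498591744.

30498591744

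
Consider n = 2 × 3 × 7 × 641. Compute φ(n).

7680

φ(26922) = 26922 · (1 − 1/2) · (1 − 1/3) · (1 − 1/7) · (1 − 1/641)
       = 26922 · 7680/26922 = 7680.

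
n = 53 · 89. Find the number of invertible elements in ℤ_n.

4576

φ(53) = 53 − 1 = 52.
φ(89) = 89 − 1 = 88.
φ(4717) = 52 × 88 = 4576.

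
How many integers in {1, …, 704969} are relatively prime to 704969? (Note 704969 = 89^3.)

φ(704969) = 704969 · (1 − 1/89)
       = 704969 · 88/89 = 697048.

697048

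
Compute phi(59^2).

3422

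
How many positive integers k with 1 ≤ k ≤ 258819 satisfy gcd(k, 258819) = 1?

145200

Prime factorization: 258819 = 3 * 11^2 * 23 * 31.
φ(3) = 3 − 1 = 2.
φ(11^2) = 11^2 − 11^1 = 121 − 11 = 110.
φ(23) = 23 − 1 = 22.
φ(31) = 31 − 1 = 30.
Multiply: 2 · 110 · 22 · 30 = 145200.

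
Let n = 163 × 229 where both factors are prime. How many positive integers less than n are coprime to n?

φ(pq) = (p−1)(q−1) = 162 · 228 = 36936.

36936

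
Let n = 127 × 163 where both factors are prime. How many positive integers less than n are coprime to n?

20412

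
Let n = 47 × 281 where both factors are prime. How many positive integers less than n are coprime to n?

12880

φ(n) = (p − 1)(q − 1) = (47−1)(281−1) = 46·280 = 12880.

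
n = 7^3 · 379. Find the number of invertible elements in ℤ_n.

111132

φ(7^3) = 7^3 − 7^2 = 343 − 49 = 294.
φ(379) = 379 − 1 = 378.
φ(129997) = 294 × 378 = 111132.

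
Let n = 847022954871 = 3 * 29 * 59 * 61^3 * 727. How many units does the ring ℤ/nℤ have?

526457796480

φ(847022954871) = 847022954871 · (1 − 1/3) · (1 − 1/29) · (1 − 1/59) · (1 − 1/61) · (1 − 1/727)
       = 847022954871 · 141482880/227633151 = 526457796480.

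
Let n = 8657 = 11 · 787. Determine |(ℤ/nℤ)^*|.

7860

φ(8657) = 8657 · (1 − 1/11) · (1 − 1/787)
       = 8657 · 7860/8657 = 7860.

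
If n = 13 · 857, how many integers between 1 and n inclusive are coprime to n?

10272

φ(11141) = 11141 · (1 − 1/13) · (1 − 1/857)
       = 11141 · 10272/11141 = 10272.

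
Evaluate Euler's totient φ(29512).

11520

Prime factorization: 29512 = 2**3 · 7 · 17 · 31.
φ(29512) = 29512 · (1 − 1/2) · (1 − 1/7) · (1 − 1/17) · (1 − 1/31)
       = 29512 · 2880/7378 = 11520.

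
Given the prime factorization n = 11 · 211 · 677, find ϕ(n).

φ(11) = 11 − 1 = 10.
φ(211) = 211 − 1 = 210.
φ(677) = 677 − 1 = 676.
φ(1571317) = 10 × 210 × 676 = 1419600.

1419600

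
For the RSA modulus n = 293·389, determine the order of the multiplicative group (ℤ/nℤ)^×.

113296

φ(293) = 293 − 1 = 292.
φ(389) = 389 − 1 = 388.
Since φ is multiplicative, φ(113977) = 292 · 388 = 113296.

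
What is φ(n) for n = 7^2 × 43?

1764

φ(7^2) = 7^2 − 7^1 = 49 − 7 = 42.
φ(43) = 43 − 1 = 42.
φ(2107) = 42 × 42 = 1764.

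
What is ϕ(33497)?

30240

Prime factorization: 33497 = 19 · 41 · 43.
φ(33497) = 33497 · (1 − 1/19) · (1 − 1/41) · (1 − 1/43)
       = 33497 · 30240/33497 = 30240.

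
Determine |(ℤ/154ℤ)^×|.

First factor: 154 = 2 · 7 · 11.
φ(154) = 154 · (1 − 1/2) · (1 − 1/7) · (1 − 1/11)
       = 154 · 60/154 = 60.

60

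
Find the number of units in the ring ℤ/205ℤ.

160

Prime factorization: 205 = 5 × 41.
φ(5) = 5 − 1 = 4.
φ(41) = 41 − 1 = 40.
Since φ is multiplicative, φ(205) = 4 · 40 = 160.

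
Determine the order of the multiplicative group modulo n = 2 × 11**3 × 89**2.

φ(2) = 2 − 1 = 1.
φ(11^3) = 11^3 − 11^2 = 1331 − 121 = 1210.
φ(89^2) = 89^2 − 89^1 = 7921 − 89 = 7832.
Multiply: 1 · 1210 · 7832 = 9476720.

9476720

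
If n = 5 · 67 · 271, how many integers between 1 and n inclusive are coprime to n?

71280

φ(5) = 5 − 1 = 4.
φ(67) = 67 − 1 = 66.
φ(271) = 271 − 1 = 270.
Since φ is multiplicative, φ(90785) = 4 · 66 · 270 = 71280.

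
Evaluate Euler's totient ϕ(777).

432

Prime factorization: 777 = 3 · 7 · 37.
φ(777) = 777 · (1 − 1/3) · (1 − 1/7) · (1 − 1/37)
       = 777 · 432/777 = 432.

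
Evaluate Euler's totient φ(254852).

113568

First factor: 254852 = 2^2 · 13^3 · 29.
φ(2^2) = 2^2 − 2^1 = 4 − 2 = 2.
φ(13^3) = 13^2·(13−1) = 169·12 = 2028.
φ(29) = 29 − 1 = 28.
Since φ is multiplicative, φ(254852) = 2 · 2028 · 28 = 113568.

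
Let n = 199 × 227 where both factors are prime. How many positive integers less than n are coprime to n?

44748

φ(n) = (p − 1)(q − 1) = (199−1)(227−1) = 198·226 = 44748.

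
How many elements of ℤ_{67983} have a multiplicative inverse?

Factor 67983: 67983 = 3 * 17 * 31 * 43.
φ(67983) = 67983 · (1 − 1/3) · (1 − 1/17) · (1 − 1/31) · (1 − 1/43)
       = 67983 · 40320/67983 = 40320.

40320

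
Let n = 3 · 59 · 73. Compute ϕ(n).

8352

φ(3) = 3 − 1 = 2.
φ(59) = 59 − 1 = 58.
φ(73) = 73 − 1 = 72.
Since φ is multiplicative, φ(12921) = 2 · 58 · 72 = 8352.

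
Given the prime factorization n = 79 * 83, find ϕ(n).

φ(6557) = 6557 · (1 − 1/79) · (1 − 1/83)
       = 6557 · 6396/6557 = 6396.

6396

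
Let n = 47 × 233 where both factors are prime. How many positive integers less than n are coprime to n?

10672

φ(n) = (p − 1)(q − 1) = (47−1)(233−1) = 46·232 = 10672.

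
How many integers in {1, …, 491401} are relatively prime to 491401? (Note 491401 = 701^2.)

490700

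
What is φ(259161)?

141120

Factor 259161: 259161 = 3 * 7^2 * 41 * 43.
φ(3) = 3 − 1 = 2.
φ(7^2) = 7^2 − 7^1 = 49 − 7 = 42.
φ(41) = 41 − 1 = 40.
φ(43) = 43 − 1 = 42.
Multiply: 2 · 42 · 40 · 42 = 141120.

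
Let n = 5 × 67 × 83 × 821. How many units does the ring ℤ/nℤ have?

17751360

φ(5) = 5 − 1 = 4.
φ(67) = 67 − 1 = 66.
φ(83) = 83 − 1 = 82.
φ(821) = 821 − 1 = 820.
Since φ is multiplicative, φ(22827905) = 4 · 66 · 82 · 820 = 17751360.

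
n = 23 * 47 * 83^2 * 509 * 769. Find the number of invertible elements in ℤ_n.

2687183904768

φ(23) = 23 − 1 = 22.
φ(47) = 47 − 1 = 46.
φ(83^2) = 83^2 − 83^1 = 6889 − 83 = 6806.
φ(509) = 509 − 1 = 508.
φ(769) = 769 − 1 = 768.
Multiply: 22 · 46 · 6806 · 508 · 768 = 2687183904768.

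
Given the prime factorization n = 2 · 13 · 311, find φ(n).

φ(8086) = 8086 · (1 − 1/2) · (1 − 1/13) · (1 − 1/311)
       = 8086 · 3720/8086 = 3720.

3720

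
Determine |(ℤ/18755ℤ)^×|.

Factor 18755: 18755 = 5 * 11^2 * 31.
φ(5) = 5 − 1 = 4.
φ(11^2) = 11^2 − 11^1 = 121 − 11 = 110.
φ(31) = 31 − 1 = 30.
φ(18755) = 4 × 110 × 30 = 13200.

13200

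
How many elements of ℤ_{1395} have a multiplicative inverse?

720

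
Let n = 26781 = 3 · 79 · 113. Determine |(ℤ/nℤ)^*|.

17472

φ(3) = 3 − 1 = 2.
φ(79) = 79 − 1 = 78.
φ(113) = 113 − 1 = 112.
Multiply: 2 · 78 · 112 = 17472.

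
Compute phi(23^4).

φ(279841) = 279841 · (1 − 1/23)
       = 279841 · 22/23 = 267674.

267674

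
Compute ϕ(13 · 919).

11016

φ(13) = 13 − 1 = 12.
φ(919) = 919 − 1 = 918.
φ(11947) = 12 × 918 = 11016.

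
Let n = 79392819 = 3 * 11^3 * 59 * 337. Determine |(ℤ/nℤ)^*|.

φ(79392819) = 79392819 · (1 − 1/3) · (1 − 1/11) · (1 − 1/59) · (1 − 1/337)
       = 79392819 · 389760/656139 = 47160960.

47160960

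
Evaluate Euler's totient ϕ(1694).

1694 = 2 · 7 · 11^2.
φ(2) = 2 − 1 = 1.
φ(7) = 7 − 1 = 6.
φ(11^2) = 11^1·(11−1) = 11·10 = 110.
Multiply: 1 · 6 · 110 = 660.

660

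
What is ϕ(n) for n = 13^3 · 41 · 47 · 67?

246280320

φ(13^3) = 13^3 − 13^2 = 2197 − 169 = 2028.
φ(41) = 41 − 1 = 40.
φ(47) = 47 − 1 = 46.
φ(67) = 67 − 1 = 66.
φ(283652473) = 2028 × 40 × 46 × 66 = 246280320.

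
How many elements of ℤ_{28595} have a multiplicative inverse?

18144

Factor 28595: 28595 = 5 · 7 · 19 · 43.
φ(5) = 5 − 1 = 4.
φ(7) = 7 − 1 = 6.
φ(19) = 19 − 1 = 18.
φ(43) = 43 − 1 = 42.
φ(28595) = 4 × 6 × 18 × 42 = 18144.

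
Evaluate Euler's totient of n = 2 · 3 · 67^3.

592548

φ(2) = 2 − 1 = 1.
φ(3) = 3 − 1 = 2.
φ(67^3) = 67^2·(67−1) = 4489·66 = 296274.
Multiply: 1 · 2 · 296274 = 592548.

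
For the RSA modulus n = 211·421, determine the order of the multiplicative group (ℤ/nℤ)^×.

88200

φ(211) = 211 − 1 = 210.
φ(421) = 421 − 1 = 420.
Since φ is multiplicative, φ(88831) = 210 · 420 = 88200.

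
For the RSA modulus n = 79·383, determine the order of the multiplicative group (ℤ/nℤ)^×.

29796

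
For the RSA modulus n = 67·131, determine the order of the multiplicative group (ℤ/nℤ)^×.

φ(67) = 67 − 1 = 66.
φ(131) = 131 − 1 = 130.
φ(8777) = 66 × 130 = 8580.

8580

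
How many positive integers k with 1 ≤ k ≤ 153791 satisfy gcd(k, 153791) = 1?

Factor 153791: 153791 = 11^2 · 31 · 41.
φ(11^2) = 11^2 − 11^1 = 121 − 11 = 110.
φ(31) = 31 − 1 = 30.
φ(41) = 41 − 1 = 40.
Multiply: 110 · 30 · 40 = 132000.

132000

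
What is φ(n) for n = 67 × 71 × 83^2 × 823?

φ(67) = 67 − 1 = 66.
φ(71) = 71 − 1 = 70.
φ(83^2) = 83^2 − 83^1 = 6889 − 83 = 6806.
φ(823) = 823 − 1 = 822.
φ(26970510779) = 66 × 70 × 6806 × 822 = 25846737840.

25846737840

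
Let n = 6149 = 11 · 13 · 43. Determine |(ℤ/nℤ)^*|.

φ(6149) = 6149 · (1 − 1/11) · (1 − 1/13) · (1 − 1/43)
       = 6149 · 5040/6149 = 5040.

5040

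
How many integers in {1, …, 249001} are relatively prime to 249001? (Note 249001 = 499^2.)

248502

φ(499^2) = 499^1·(499−1) = 499·498 = 248502.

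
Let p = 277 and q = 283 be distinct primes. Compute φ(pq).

φ(pq) = (p−1)(q−1) = 276 · 282 = 77832.

77832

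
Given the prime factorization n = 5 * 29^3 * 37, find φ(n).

3390912

φ(5) = 5 − 1 = 4.
φ(29^3) = 29^3 − 29^2 = 24389 − 841 = 23548.
φ(37) = 37 − 1 = 36.
Multiply: 4 · 23548 · 36 = 3390912.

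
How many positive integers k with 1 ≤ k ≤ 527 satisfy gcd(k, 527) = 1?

527 = 17 · 31.
φ(17) = 17 − 1 = 16.
φ(31) = 31 − 1 = 30.
Multiply: 16 · 30 = 480.

480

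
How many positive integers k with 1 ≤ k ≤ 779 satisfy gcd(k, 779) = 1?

779 = 19 * 41.
φ(19) = 19 − 1 = 18.
φ(41) = 41 − 1 = 40.
Since φ is multiplicative, φ(779) = 18 · 40 = 720.

720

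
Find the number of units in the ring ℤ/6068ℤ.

Prime factorization: 6068 = 2**2 × 37 × 41.
φ(6068) = 6068 · (1 − 1/2) · (1 − 1/37) · (1 − 1/41)
       = 6068 · 1440/3034 = 2880.

2880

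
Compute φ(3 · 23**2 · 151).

151800

φ(3) = 3 − 1 = 2.
φ(23^2) = 23^1·(23−1) = 23·22 = 506.
φ(151) = 151 − 1 = 150.
Multiply: 2 · 506 · 150 = 151800.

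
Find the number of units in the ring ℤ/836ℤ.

Factor 836: 836 = 2**2 · 11 · 19.
φ(836) = 836 · (1 − 1/2) · (1 − 1/11) · (1 − 1/19)
       = 836 · 180/418 = 360.

360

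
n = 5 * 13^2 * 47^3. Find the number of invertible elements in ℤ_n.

63407136

φ(5) = 5 − 1 = 4.
φ(13^2) = 13^1·(13−1) = 13·12 = 156.
φ(47^3) = 47^3 − 47^2 = 103823 − 2209 = 101614.
Multiply: 4 · 156 · 101614 = 63407136.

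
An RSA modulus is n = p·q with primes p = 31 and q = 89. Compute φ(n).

2640

φ(2759) = 2759 · (1 − 1/31) · (1 − 1/89)
       = 2759 · 2640/2759 = 2640.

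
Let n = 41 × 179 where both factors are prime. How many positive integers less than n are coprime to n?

7120

φ(pq) = (p−1)(q−1) = 40 · 178 = 7120.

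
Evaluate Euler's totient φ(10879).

Prime factorization: 10879 = 11 · 23 · 43.
φ(11) = 11 − 1 = 10.
φ(23) = 23 − 1 = 22.
φ(43) = 43 − 1 = 42.
Multiply: 10 · 22 · 42 = 9240.

9240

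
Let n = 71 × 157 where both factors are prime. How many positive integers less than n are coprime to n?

φ(71) = 71 − 1 = 70.
φ(157) = 157 − 1 = 156.
φ(11147) = 70 × 156 = 10920.

10920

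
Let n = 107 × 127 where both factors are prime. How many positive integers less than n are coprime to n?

φ(pq) = (p−1)(q−1) = 106 · 126 = 13356.

13356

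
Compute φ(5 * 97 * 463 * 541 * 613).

φ(5) = 5 − 1 = 4.
φ(97) = 97 − 1 = 96.
φ(463) = 463 − 1 = 462.
φ(541) = 541 − 1 = 540.
φ(613) = 613 − 1 = 612.
Since φ is multiplicative, φ(74469848315) = 4 · 96 · 462 · 540 · 612 = 58629795840.

58629795840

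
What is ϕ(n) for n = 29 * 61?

1680

φ(29) = 29 − 1 = 28.
φ(61) = 61 − 1 = 60.
φ(1769) = 28 × 60 = 1680.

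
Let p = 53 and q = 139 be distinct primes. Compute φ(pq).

7176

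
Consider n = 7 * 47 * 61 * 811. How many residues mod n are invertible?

φ(16275959) = 16275959 · (1 − 1/7) · (1 − 1/47) · (1 − 1/61) · (1 − 1/811)
       = 16275959 · 13413600/16275959 = 13413600.

13413600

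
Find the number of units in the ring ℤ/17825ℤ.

13200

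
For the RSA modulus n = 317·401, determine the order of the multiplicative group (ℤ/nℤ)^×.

φ(n) = (p − 1)(q − 1) = (317−1)(401−1) = 316·400 = 126400.

126400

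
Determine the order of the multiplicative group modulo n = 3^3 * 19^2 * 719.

4420008

φ(7008093) = 7008093 · (1 − 1/3) · (1 − 1/19) · (1 − 1/719)
       = 7008093 · 25848/40983 = 4420008.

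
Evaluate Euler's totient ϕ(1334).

First factor: 1334 = 2 × 23 × 29.
φ(1334) = 1334 · (1 − 1/2) · (1 − 1/23) · (1 − 1/29)
       = 1334 · 616/1334 = 616.

616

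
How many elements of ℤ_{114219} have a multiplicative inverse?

63504

114219 = 3^2 × 7^3 × 37.
φ(114219) = 114219 · (1 − 1/3) · (1 − 1/7) · (1 − 1/37)
       = 114219 · 432/777 = 63504.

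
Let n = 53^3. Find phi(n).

146068

φ(53^3) = 53^3 − 53^2 = 148877 − 2809 = 146068.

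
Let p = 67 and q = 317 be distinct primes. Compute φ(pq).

20856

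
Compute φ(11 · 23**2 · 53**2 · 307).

φ(11) = 11 − 1 = 10.
φ(23^2) = 23^2 − 23^1 = 529 − 23 = 506.
φ(53^2) = 53^1·(53−1) = 53·52 = 2756.
φ(307) = 307 − 1 = 306.
Multiply: 10 · 506 · 2756 · 306 = 4267280160.

4267280160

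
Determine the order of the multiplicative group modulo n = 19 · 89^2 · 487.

φ(73293013) = 73293013 · (1 − 1/19) · (1 − 1/89) · (1 − 1/487)
       = 73293013 · 769824/823517 = 68514336.

68514336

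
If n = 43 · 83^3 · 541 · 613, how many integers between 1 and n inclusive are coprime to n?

φ(43) = 43 − 1 = 42.
φ(83^3) = 83^2·(83−1) = 6889·82 = 564898.
φ(541) = 541 − 1 = 540.
φ(613) = 613 − 1 = 612.
φ(8153807841353) = 42 × 564898 × 540 × 612 = 7840874623680.

7840874623680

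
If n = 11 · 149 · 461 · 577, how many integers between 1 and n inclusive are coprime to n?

392140800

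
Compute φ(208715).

146016

208715 = 5 · 13^3 · 19.
φ(5) = 5 − 1 = 4.
φ(13^3) = 13^3 − 13^2 = 2197 − 169 = 2028.
φ(19) = 19 − 1 = 18.
φ(208715) = 4 × 2028 × 18 = 146016.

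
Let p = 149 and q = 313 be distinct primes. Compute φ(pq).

46176

φ(46637) = 46637 · (1 − 1/149) · (1 − 1/313)
       = 46637 · 46176/46637 = 46176.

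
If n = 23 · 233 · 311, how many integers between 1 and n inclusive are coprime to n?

φ(1666649) = 1666649 · (1 − 1/23) · (1 − 1/233) · (1 − 1/311)
       = 1666649 · 1582240/1666649 = 1582240.

1582240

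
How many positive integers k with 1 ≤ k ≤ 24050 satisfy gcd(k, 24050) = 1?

24050 = 2 * 5**2 * 13 * 37.
φ(2) = 2 − 1 = 1.
φ(5^2) = 5^2 − 5^1 = 25 − 5 = 20.
φ(13) = 13 − 1 = 12.
φ(37) = 37 − 1 = 36.
φ(24050) = 1 × 20 × 12 × 36 = 8640.

8640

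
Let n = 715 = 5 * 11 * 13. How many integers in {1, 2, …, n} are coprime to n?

φ(5) = 5 − 1 = 4.
φ(11) = 11 − 1 = 10.
φ(13) = 13 − 1 = 12.
φ(715) = 4 × 10 × 12 = 480.

480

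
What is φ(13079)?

11200

13079 = 11 * 29 * 41.
φ(11) = 11 − 1 = 10.
φ(29) = 29 − 1 = 28.
φ(41) = 41 − 1 = 40.
Since φ is multiplicative, φ(13079) = 10 · 28 · 40 = 11200.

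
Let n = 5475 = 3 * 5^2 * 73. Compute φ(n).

φ(3) = 3 − 1 = 2.
φ(5^2) = 5^2 − 5^1 = 25 − 5 = 20.
φ(73) = 73 − 1 = 72.
Multiply: 2 · 20 · 72 = 2880.

2880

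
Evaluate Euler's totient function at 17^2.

272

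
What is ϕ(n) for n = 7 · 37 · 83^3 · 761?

92733655680

φ(7) = 7 − 1 = 6.
φ(37) = 37 − 1 = 36.
φ(83^3) = 83^3 − 83^2 = 571787 − 6889 = 564898.
φ(761) = 761 − 1 = 760.
Multiply: 6 · 36 · 564898 · 760 = 92733655680.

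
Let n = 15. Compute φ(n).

8

First factor: 15 = 3 * 5.
φ(15) = 15 · (1 − 1/3) · (1 − 1/5)
       = 15 · 8/15 = 8.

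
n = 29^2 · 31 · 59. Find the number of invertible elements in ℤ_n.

1412880

φ(29^2) = 29^1·(29−1) = 29·28 = 812.
φ(31) = 31 − 1 = 30.
φ(59) = 59 − 1 = 58.
φ(1538189) = 812 × 30 × 58 = 1412880.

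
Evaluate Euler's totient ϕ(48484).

21120

Factor 48484: 48484 = 2**2 * 17 * 23 * 31.
φ(48484) = 48484 · (1 − 1/2) · (1 − 1/17) · (1 − 1/23) · (1 − 1/31)
       = 48484 · 10560/24242 = 21120.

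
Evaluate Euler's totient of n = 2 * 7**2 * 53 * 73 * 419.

φ(2) = 2 − 1 = 1.
φ(7^2) = 7^1·(7−1) = 7·6 = 42.
φ(53) = 53 − 1 = 52.
φ(73) = 73 − 1 = 72.
φ(419) = 419 − 1 = 418.
Since φ is multiplicative, φ(158868878) = 1 · 42 · 52 · 72 · 418 = 65729664.

65729664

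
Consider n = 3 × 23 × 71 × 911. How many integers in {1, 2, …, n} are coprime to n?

φ(3) = 3 − 1 = 2.
φ(23) = 23 − 1 = 22.
φ(71) = 71 − 1 = 70.
φ(911) = 911 − 1 = 910.
Multiply: 2 · 22 · 70 · 910 = 2802800.

2802800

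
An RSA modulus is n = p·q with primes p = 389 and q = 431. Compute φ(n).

φ(pq) = (p−1)(q−1) = 388 · 430 = 166840.

166840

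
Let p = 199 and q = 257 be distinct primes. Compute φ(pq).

50688

φ(51143) = 51143 · (1 − 1/199) · (1 − 1/257)
       = 51143 · 50688/51143 = 50688.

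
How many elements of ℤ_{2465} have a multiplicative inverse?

1792

Factor 2465: 2465 = 5 · 17 · 29.
φ(5) = 5 − 1 = 4.
φ(17) = 17 − 1 = 16.
φ(29) = 29 − 1 = 28.
Since φ is multiplicative, φ(2465) = 4 · 16 · 28 = 1792.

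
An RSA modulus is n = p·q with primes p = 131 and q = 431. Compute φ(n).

55900

φ(131) = 131 − 1 = 130.
φ(431) = 431 − 1 = 430.
φ(56461) = 130 × 430 = 55900.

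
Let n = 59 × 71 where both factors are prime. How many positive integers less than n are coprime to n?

φ(59) = 59 − 1 = 58.
φ(71) = 71 − 1 = 70.
φ(4189) = 58 × 70 = 4060.

4060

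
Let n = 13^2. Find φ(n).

156

φ(169) = 169 · (1 − 1/13)
       = 169 · 12/13 = 156.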